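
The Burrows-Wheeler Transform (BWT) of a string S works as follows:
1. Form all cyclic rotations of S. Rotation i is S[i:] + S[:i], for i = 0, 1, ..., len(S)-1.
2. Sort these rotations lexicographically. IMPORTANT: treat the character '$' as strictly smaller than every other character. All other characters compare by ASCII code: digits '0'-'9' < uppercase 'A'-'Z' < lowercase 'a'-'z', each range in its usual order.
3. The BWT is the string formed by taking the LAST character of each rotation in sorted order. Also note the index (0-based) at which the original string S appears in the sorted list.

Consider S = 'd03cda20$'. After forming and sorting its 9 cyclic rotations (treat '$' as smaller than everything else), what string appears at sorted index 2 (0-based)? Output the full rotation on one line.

All 9 rotations (rotation i = S[i:]+S[:i]):
  rot[0] = d03cda20$
  rot[1] = 03cda20$d
  rot[2] = 3cda20$d0
  rot[3] = cda20$d03
  rot[4] = da20$d03c
  rot[5] = a20$d03cd
  rot[6] = 20$d03cda
  rot[7] = 0$d03cda2
  rot[8] = $d03cda20
Sorted (with $ < everything):
  sorted[0] = $d03cda20
  sorted[1] = 0$d03cda2
  sorted[2] = 03cda20$d
  sorted[3] = 20$d03cda
  sorted[4] = 3cda20$d0
  sorted[5] = a20$d03cd
  sorted[6] = cda20$d03
  sorted[7] = d03cda20$
  sorted[8] = da20$d03c
sorted[2] = 03cda20$d

Answer: 03cda20$d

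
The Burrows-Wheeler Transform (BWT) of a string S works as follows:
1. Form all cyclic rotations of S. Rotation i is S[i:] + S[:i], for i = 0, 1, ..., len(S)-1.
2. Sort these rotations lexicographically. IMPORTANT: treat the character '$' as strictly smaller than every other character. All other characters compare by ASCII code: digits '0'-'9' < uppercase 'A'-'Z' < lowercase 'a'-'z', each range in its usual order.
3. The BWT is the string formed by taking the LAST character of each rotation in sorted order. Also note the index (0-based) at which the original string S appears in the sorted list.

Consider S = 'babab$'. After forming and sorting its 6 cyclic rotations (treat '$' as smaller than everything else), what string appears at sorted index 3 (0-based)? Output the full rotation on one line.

Answer: b$baba

Derivation:
All 6 rotations (rotation i = S[i:]+S[:i]):
  rot[0] = babab$
  rot[1] = abab$b
  rot[2] = bab$ba
  rot[3] = ab$bab
  rot[4] = b$baba
  rot[5] = $babab
Sorted (with $ < everything):
  sorted[0] = $babab
  sorted[1] = ab$bab
  sorted[2] = abab$b
  sorted[3] = b$baba
  sorted[4] = bab$ba
  sorted[5] = babab$
sorted[3] = b$baba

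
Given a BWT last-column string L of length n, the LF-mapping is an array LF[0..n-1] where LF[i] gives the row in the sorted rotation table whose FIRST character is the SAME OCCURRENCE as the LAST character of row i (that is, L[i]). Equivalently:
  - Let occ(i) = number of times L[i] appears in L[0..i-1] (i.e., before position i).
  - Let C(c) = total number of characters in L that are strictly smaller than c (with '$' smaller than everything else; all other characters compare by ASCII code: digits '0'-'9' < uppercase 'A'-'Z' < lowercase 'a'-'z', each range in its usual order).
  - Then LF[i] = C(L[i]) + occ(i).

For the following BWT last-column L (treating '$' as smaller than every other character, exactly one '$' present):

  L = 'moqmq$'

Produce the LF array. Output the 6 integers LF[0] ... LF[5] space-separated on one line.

Answer: 1 3 4 2 5 0

Derivation:
Char counts: '$':1, 'm':2, 'o':1, 'q':2
C (first-col start): C('$')=0, C('m')=1, C('o')=3, C('q')=4
L[0]='m': occ=0, LF[0]=C('m')+0=1+0=1
L[1]='o': occ=0, LF[1]=C('o')+0=3+0=3
L[2]='q': occ=0, LF[2]=C('q')+0=4+0=4
L[3]='m': occ=1, LF[3]=C('m')+1=1+1=2
L[4]='q': occ=1, LF[4]=C('q')+1=4+1=5
L[5]='$': occ=0, LF[5]=C('$')+0=0+0=0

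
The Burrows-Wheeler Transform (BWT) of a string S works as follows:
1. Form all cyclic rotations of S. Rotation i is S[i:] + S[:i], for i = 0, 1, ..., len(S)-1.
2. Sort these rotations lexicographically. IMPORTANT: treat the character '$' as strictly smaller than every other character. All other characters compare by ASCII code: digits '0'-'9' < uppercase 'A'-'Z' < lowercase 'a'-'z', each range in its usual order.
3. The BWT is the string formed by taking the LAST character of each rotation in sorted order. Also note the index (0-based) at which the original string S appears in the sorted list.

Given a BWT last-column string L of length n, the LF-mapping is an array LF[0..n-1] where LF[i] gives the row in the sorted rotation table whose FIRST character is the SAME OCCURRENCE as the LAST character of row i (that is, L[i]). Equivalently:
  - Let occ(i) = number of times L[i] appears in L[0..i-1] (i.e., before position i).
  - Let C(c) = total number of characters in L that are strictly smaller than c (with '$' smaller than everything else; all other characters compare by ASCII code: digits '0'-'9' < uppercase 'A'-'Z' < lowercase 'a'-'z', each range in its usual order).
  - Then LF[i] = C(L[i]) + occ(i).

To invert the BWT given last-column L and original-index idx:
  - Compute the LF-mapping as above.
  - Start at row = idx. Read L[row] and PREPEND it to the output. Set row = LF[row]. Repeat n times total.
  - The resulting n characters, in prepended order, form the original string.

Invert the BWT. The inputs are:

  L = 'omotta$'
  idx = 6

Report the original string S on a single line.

Answer: tomato$

Derivation:
LF mapping: 3 2 4 5 6 1 0
Walk LF starting at row 6, prepending L[row]:
  step 1: row=6, L[6]='$', prepend. Next row=LF[6]=0
  step 2: row=0, L[0]='o', prepend. Next row=LF[0]=3
  step 3: row=3, L[3]='t', prepend. Next row=LF[3]=5
  step 4: row=5, L[5]='a', prepend. Next row=LF[5]=1
  step 5: row=1, L[1]='m', prepend. Next row=LF[1]=2
  step 6: row=2, L[2]='o', prepend. Next row=LF[2]=4
  step 7: row=4, L[4]='t', prepend. Next row=LF[4]=6
Reversed output: tomato$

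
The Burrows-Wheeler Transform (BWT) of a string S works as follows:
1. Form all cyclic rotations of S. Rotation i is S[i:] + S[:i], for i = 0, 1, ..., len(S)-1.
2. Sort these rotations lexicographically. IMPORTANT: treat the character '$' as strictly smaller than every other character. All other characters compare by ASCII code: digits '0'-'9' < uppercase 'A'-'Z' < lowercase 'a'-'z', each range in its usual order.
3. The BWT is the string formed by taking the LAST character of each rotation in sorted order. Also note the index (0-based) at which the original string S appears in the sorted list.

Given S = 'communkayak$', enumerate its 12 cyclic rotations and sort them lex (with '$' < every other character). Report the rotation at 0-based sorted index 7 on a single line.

Answer: munkayak$com

Derivation:
All 12 rotations (rotation i = S[i:]+S[:i]):
  rot[0] = communkayak$
  rot[1] = ommunkayak$c
  rot[2] = mmunkayak$co
  rot[3] = munkayak$com
  rot[4] = unkayak$comm
  rot[5] = nkayak$commu
  rot[6] = kayak$commun
  rot[7] = ayak$communk
  rot[8] = yak$communka
  rot[9] = ak$communkay
  rot[10] = k$communkaya
  rot[11] = $communkayak
Sorted (with $ < everything):
  sorted[0] = $communkayak
  sorted[1] = ak$communkay
  sorted[2] = ayak$communk
  sorted[3] = communkayak$
  sorted[4] = k$communkaya
  sorted[5] = kayak$commun
  sorted[6] = mmunkayak$co
  sorted[7] = munkayak$com
  sorted[8] = nkayak$commu
  sorted[9] = ommunkayak$c
  sorted[10] = unkayak$comm
  sorted[11] = yak$communka
sorted[7] = munkayak$com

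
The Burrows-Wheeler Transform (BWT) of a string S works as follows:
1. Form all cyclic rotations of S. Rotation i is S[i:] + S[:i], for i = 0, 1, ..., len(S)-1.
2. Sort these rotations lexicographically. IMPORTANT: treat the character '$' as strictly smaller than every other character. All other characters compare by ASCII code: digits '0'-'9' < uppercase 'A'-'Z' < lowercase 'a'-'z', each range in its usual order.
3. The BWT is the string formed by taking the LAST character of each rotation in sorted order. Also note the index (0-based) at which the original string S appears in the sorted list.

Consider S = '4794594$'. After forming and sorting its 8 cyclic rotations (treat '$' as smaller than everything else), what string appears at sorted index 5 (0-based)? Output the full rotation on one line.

All 8 rotations (rotation i = S[i:]+S[:i]):
  rot[0] = 4794594$
  rot[1] = 794594$4
  rot[2] = 94594$47
  rot[3] = 4594$479
  rot[4] = 594$4794
  rot[5] = 94$47945
  rot[6] = 4$479459
  rot[7] = $4794594
Sorted (with $ < everything):
  sorted[0] = $4794594
  sorted[1] = 4$479459
  sorted[2] = 4594$479
  sorted[3] = 4794594$
  sorted[4] = 594$4794
  sorted[5] = 794594$4
  sorted[6] = 94$47945
  sorted[7] = 94594$47
sorted[5] = 794594$4

Answer: 794594$4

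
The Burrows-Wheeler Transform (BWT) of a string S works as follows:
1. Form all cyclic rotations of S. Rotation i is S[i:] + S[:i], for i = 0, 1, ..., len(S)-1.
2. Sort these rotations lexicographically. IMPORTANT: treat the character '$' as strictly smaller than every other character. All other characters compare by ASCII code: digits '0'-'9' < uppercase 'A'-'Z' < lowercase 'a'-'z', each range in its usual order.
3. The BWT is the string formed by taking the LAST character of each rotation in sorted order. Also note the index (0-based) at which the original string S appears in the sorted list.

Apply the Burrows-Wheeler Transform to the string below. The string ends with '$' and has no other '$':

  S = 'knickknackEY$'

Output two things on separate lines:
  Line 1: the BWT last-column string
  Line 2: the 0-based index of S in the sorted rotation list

Answer: YkEnaincck$kk
10

Derivation:
All 13 rotations (rotation i = S[i:]+S[:i]):
  rot[0] = knickknackEY$
  rot[1] = nickknackEY$k
  rot[2] = ickknackEY$kn
  rot[3] = ckknackEY$kni
  rot[4] = kknackEY$knic
  rot[5] = knackEY$knick
  rot[6] = nackEY$knickk
  rot[7] = ackEY$knickkn
  rot[8] = ckEY$knickkna
  rot[9] = kEY$knickknac
  rot[10] = EY$knickknack
  rot[11] = Y$knickknackE
  rot[12] = $knickknackEY
Sorted (with $ < everything):
  sorted[0] = $knickknackEY  (last char: 'Y')
  sorted[1] = EY$knickknack  (last char: 'k')
  sorted[2] = Y$knickknackE  (last char: 'E')
  sorted[3] = ackEY$knickkn  (last char: 'n')
  sorted[4] = ckEY$knickkna  (last char: 'a')
  sorted[5] = ckknackEY$kni  (last char: 'i')
  sorted[6] = ickknackEY$kn  (last char: 'n')
  sorted[7] = kEY$knickknac  (last char: 'c')
  sorted[8] = kknackEY$knic  (last char: 'c')
  sorted[9] = knackEY$knick  (last char: 'k')
  sorted[10] = knickknackEY$  (last char: '$')
  sorted[11] = nackEY$knickk  (last char: 'k')
  sorted[12] = nickknackEY$k  (last char: 'k')
Last column: YkEnaincck$kk
Original string S is at sorted index 10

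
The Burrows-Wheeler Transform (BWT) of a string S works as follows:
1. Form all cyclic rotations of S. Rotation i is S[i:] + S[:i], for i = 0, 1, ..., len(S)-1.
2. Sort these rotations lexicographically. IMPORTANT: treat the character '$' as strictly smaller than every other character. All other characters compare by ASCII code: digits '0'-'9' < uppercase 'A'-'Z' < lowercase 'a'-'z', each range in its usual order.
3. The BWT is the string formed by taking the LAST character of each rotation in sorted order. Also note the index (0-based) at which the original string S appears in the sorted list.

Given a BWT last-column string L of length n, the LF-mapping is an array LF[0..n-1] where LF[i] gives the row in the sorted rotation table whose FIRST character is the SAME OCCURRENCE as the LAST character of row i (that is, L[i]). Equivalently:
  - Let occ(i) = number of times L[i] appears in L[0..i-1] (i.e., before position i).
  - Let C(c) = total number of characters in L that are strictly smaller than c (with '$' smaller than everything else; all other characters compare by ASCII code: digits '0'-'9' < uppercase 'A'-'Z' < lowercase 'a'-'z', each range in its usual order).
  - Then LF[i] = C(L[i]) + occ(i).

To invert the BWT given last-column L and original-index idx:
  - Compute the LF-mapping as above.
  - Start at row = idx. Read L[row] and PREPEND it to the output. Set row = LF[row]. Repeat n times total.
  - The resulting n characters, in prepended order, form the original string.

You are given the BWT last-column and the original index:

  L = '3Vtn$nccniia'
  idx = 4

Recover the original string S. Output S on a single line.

Answer: cincinnatV3$

Derivation:
LF mapping: 1 2 11 8 0 9 4 5 10 6 7 3
Walk LF starting at row 4, prepending L[row]:
  step 1: row=4, L[4]='$', prepend. Next row=LF[4]=0
  step 2: row=0, L[0]='3', prepend. Next row=LF[0]=1
  step 3: row=1, L[1]='V', prepend. Next row=LF[1]=2
  step 4: row=2, L[2]='t', prepend. Next row=LF[2]=11
  step 5: row=11, L[11]='a', prepend. Next row=LF[11]=3
  step 6: row=3, L[3]='n', prepend. Next row=LF[3]=8
  step 7: row=8, L[8]='n', prepend. Next row=LF[8]=10
  step 8: row=10, L[10]='i', prepend. Next row=LF[10]=7
  step 9: row=7, L[7]='c', prepend. Next row=LF[7]=5
  step 10: row=5, L[5]='n', prepend. Next row=LF[5]=9
  step 11: row=9, L[9]='i', prepend. Next row=LF[9]=6
  step 12: row=6, L[6]='c', prepend. Next row=LF[6]=4
Reversed output: cincinnatV3$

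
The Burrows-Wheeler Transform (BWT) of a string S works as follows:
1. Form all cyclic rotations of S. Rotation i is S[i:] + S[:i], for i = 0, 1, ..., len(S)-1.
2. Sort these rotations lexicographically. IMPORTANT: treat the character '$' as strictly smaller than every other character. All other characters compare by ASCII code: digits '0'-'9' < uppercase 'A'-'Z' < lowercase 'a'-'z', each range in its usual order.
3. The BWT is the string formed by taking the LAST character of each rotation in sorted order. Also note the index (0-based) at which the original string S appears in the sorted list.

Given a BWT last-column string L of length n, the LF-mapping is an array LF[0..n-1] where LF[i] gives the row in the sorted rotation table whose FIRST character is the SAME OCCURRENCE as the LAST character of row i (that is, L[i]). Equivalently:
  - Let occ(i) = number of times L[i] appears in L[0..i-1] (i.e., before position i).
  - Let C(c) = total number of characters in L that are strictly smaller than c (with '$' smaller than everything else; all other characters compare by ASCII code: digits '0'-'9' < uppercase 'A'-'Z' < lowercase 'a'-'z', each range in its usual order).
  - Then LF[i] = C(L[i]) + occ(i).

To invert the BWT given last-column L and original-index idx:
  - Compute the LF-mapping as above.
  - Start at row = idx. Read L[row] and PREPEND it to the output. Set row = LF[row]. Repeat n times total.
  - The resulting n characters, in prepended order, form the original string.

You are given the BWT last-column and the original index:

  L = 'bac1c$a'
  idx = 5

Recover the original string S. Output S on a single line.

LF mapping: 4 2 5 1 6 0 3
Walk LF starting at row 5, prepending L[row]:
  step 1: row=5, L[5]='$', prepend. Next row=LF[5]=0
  step 2: row=0, L[0]='b', prepend. Next row=LF[0]=4
  step 3: row=4, L[4]='c', prepend. Next row=LF[4]=6
  step 4: row=6, L[6]='a', prepend. Next row=LF[6]=3
  step 5: row=3, L[3]='1', prepend. Next row=LF[3]=1
  step 6: row=1, L[1]='a', prepend. Next row=LF[1]=2
  step 7: row=2, L[2]='c', prepend. Next row=LF[2]=5
Reversed output: ca1acb$

Answer: ca1acb$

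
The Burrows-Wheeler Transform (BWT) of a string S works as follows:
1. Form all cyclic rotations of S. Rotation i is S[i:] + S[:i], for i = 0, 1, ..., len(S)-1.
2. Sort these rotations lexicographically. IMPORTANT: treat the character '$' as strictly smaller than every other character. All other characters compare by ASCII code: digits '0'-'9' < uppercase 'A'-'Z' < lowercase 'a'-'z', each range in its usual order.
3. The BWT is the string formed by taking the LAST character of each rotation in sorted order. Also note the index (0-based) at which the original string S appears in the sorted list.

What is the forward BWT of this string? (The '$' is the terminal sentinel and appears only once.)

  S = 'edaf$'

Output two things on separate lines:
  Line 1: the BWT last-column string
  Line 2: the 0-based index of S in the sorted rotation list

All 5 rotations (rotation i = S[i:]+S[:i]):
  rot[0] = edaf$
  rot[1] = daf$e
  rot[2] = af$ed
  rot[3] = f$eda
  rot[4] = $edaf
Sorted (with $ < everything):
  sorted[0] = $edaf  (last char: 'f')
  sorted[1] = af$ed  (last char: 'd')
  sorted[2] = daf$e  (last char: 'e')
  sorted[3] = edaf$  (last char: '$')
  sorted[4] = f$eda  (last char: 'a')
Last column: fde$a
Original string S is at sorted index 3

Answer: fde$a
3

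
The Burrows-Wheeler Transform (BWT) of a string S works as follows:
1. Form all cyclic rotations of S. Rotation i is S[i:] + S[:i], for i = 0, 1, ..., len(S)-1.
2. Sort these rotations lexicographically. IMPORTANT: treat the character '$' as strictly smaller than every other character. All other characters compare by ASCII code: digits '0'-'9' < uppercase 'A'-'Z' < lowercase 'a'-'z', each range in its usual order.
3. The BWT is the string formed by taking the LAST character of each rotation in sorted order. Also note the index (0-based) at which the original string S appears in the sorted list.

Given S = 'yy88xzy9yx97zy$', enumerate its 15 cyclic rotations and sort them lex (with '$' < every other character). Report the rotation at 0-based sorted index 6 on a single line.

Answer: x97zy$yy88xzy9y

Derivation:
All 15 rotations (rotation i = S[i:]+S[:i]):
  rot[0] = yy88xzy9yx97zy$
  rot[1] = y88xzy9yx97zy$y
  rot[2] = 88xzy9yx97zy$yy
  rot[3] = 8xzy9yx97zy$yy8
  rot[4] = xzy9yx97zy$yy88
  rot[5] = zy9yx97zy$yy88x
  rot[6] = y9yx97zy$yy88xz
  rot[7] = 9yx97zy$yy88xzy
  rot[8] = yx97zy$yy88xzy9
  rot[9] = x97zy$yy88xzy9y
  rot[10] = 97zy$yy88xzy9yx
  rot[11] = 7zy$yy88xzy9yx9
  rot[12] = zy$yy88xzy9yx97
  rot[13] = y$yy88xzy9yx97z
  rot[14] = $yy88xzy9yx97zy
Sorted (with $ < everything):
  sorted[0] = $yy88xzy9yx97zy
  sorted[1] = 7zy$yy88xzy9yx9
  sorted[2] = 88xzy9yx97zy$yy
  sorted[3] = 8xzy9yx97zy$yy8
  sorted[4] = 97zy$yy88xzy9yx
  sorted[5] = 9yx97zy$yy88xzy
  sorted[6] = x97zy$yy88xzy9y
  sorted[7] = xzy9yx97zy$yy88
  sorted[8] = y$yy88xzy9yx97z
  sorted[9] = y88xzy9yx97zy$y
  sorted[10] = y9yx97zy$yy88xz
  sorted[11] = yx97zy$yy88xzy9
  sorted[12] = yy88xzy9yx97zy$
  sorted[13] = zy$yy88xzy9yx97
  sorted[14] = zy9yx97zy$yy88x
sorted[6] = x97zy$yy88xzy9y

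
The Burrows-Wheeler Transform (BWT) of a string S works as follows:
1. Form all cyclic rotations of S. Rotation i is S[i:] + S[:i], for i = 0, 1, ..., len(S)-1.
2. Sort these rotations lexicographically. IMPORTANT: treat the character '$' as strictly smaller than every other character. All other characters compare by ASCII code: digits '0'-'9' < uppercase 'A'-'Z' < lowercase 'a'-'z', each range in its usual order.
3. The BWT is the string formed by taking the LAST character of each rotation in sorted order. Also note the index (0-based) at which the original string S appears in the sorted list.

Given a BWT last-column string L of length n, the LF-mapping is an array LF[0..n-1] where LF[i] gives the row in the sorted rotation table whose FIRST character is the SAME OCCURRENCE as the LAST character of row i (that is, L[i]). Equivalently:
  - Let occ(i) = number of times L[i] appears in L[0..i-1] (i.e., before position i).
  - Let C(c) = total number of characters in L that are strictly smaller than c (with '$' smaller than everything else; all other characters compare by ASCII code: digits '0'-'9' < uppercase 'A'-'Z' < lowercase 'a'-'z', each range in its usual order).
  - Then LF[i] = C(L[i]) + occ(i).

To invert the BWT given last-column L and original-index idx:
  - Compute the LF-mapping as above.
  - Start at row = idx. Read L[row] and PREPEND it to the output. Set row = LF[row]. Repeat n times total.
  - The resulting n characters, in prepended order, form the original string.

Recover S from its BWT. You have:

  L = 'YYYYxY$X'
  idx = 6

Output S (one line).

LF mapping: 2 3 4 5 7 6 0 1
Walk LF starting at row 6, prepending L[row]:
  step 1: row=6, L[6]='$', prepend. Next row=LF[6]=0
  step 2: row=0, L[0]='Y', prepend. Next row=LF[0]=2
  step 3: row=2, L[2]='Y', prepend. Next row=LF[2]=4
  step 4: row=4, L[4]='x', prepend. Next row=LF[4]=7
  step 5: row=7, L[7]='X', prepend. Next row=LF[7]=1
  step 6: row=1, L[1]='Y', prepend. Next row=LF[1]=3
  step 7: row=3, L[3]='Y', prepend. Next row=LF[3]=5
  step 8: row=5, L[5]='Y', prepend. Next row=LF[5]=6
Reversed output: YYYXxYY$

Answer: YYYXxYY$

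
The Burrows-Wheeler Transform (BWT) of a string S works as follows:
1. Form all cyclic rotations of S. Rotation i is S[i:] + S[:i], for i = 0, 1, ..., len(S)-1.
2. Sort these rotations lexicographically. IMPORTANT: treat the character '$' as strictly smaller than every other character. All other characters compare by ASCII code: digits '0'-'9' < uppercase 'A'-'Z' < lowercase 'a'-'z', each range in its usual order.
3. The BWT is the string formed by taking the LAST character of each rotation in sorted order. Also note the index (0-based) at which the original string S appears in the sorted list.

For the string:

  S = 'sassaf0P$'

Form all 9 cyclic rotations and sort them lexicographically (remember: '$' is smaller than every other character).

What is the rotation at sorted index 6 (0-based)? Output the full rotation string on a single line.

All 9 rotations (rotation i = S[i:]+S[:i]):
  rot[0] = sassaf0P$
  rot[1] = assaf0P$s
  rot[2] = ssaf0P$sa
  rot[3] = saf0P$sas
  rot[4] = af0P$sass
  rot[5] = f0P$sassa
  rot[6] = 0P$sassaf
  rot[7] = P$sassaf0
  rot[8] = $sassaf0P
Sorted (with $ < everything):
  sorted[0] = $sassaf0P
  sorted[1] = 0P$sassaf
  sorted[2] = P$sassaf0
  sorted[3] = af0P$sass
  sorted[4] = assaf0P$s
  sorted[5] = f0P$sassa
  sorted[6] = saf0P$sas
  sorted[7] = sassaf0P$
  sorted[8] = ssaf0P$sa
sorted[6] = saf0P$sas

Answer: saf0P$sas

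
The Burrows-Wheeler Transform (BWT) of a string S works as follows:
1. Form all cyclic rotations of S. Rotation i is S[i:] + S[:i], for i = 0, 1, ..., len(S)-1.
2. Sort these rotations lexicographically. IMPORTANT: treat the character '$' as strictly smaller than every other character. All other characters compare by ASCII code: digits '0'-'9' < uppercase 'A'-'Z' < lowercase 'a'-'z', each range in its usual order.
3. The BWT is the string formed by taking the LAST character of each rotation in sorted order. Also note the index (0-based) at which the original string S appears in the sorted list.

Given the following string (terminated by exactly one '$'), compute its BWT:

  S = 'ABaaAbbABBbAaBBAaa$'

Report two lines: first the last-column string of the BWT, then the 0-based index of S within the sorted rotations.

All 19 rotations (rotation i = S[i:]+S[:i]):
  rot[0] = ABaaAbbABBbAaBBAaa$
  rot[1] = BaaAbbABBbAaBBAaa$A
  rot[2] = aaAbbABBbAaBBAaa$AB
  rot[3] = aAbbABBbAaBBAaa$ABa
  rot[4] = AbbABBbAaBBAaa$ABaa
  rot[5] = bbABBbAaBBAaa$ABaaA
  rot[6] = bABBbAaBBAaa$ABaaAb
  rot[7] = ABBbAaBBAaa$ABaaAbb
  rot[8] = BBbAaBBAaa$ABaaAbbA
  rot[9] = BbAaBBAaa$ABaaAbbAB
  rot[10] = bAaBBAaa$ABaaAbbABB
  rot[11] = AaBBAaa$ABaaAbbABBb
  rot[12] = aBBAaa$ABaaAbbABBbA
  rot[13] = BBAaa$ABaaAbbABBbAa
  rot[14] = BAaa$ABaaAbbABBbAaB
  rot[15] = Aaa$ABaaAbbABBbAaBB
  rot[16] = aa$ABaaAbbABBbAaBBA
  rot[17] = a$ABaaAbbABBbAaBBAa
  rot[18] = $ABaaAbbABBbAaBBAaa
Sorted (with $ < everything):
  sorted[0] = $ABaaAbbABBbAaBBAaa  (last char: 'a')
  sorted[1] = ABBbAaBBAaa$ABaaAbb  (last char: 'b')
  sorted[2] = ABaaAbbABBbAaBBAaa$  (last char: '$')
  sorted[3] = AaBBAaa$ABaaAbbABBb  (last char: 'b')
  sorted[4] = Aaa$ABaaAbbABBbAaBB  (last char: 'B')
  sorted[5] = AbbABBbAaBBAaa$ABaa  (last char: 'a')
  sorted[6] = BAaa$ABaaAbbABBbAaB  (last char: 'B')
  sorted[7] = BBAaa$ABaaAbbABBbAa  (last char: 'a')
  sorted[8] = BBbAaBBAaa$ABaaAbbA  (last char: 'A')
  sorted[9] = BaaAbbABBbAaBBAaa$A  (last char: 'A')
  sorted[10] = BbAaBBAaa$ABaaAbbAB  (last char: 'B')
  sorted[11] = a$ABaaAbbABBbAaBBAa  (last char: 'a')
  sorted[12] = aAbbABBbAaBBAaa$ABa  (last char: 'a')
  sorted[13] = aBBAaa$ABaaAbbABBbA  (last char: 'A')
  sorted[14] = aa$ABaaAbbABBbAaBBA  (last char: 'A')
  sorted[15] = aaAbbABBbAaBBAaa$AB  (last char: 'B')
  sorted[16] = bABBbAaBBAaa$ABaaAb  (last char: 'b')
  sorted[17] = bAaBBAaa$ABaaAbbABB  (last char: 'B')
  sorted[18] = bbABBbAaBBAaa$ABaaA  (last char: 'A')
Last column: ab$bBaBaAABaaAABbBA
Original string S is at sorted index 2

Answer: ab$bBaBaAABaaAABbBA
2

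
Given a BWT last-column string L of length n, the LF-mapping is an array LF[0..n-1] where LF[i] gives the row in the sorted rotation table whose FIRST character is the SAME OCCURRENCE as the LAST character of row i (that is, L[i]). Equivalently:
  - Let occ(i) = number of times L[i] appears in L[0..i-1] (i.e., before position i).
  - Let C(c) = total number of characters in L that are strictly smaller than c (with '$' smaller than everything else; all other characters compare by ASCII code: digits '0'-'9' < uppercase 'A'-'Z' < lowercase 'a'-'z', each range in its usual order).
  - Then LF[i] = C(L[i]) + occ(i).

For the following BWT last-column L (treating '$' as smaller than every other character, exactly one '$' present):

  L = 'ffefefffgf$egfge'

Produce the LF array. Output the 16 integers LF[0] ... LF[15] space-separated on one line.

Char counts: '$':1, 'e':4, 'f':8, 'g':3
C (first-col start): C('$')=0, C('e')=1, C('f')=5, C('g')=13
L[0]='f': occ=0, LF[0]=C('f')+0=5+0=5
L[1]='f': occ=1, LF[1]=C('f')+1=5+1=6
L[2]='e': occ=0, LF[2]=C('e')+0=1+0=1
L[3]='f': occ=2, LF[3]=C('f')+2=5+2=7
L[4]='e': occ=1, LF[4]=C('e')+1=1+1=2
L[5]='f': occ=3, LF[5]=C('f')+3=5+3=8
L[6]='f': occ=4, LF[6]=C('f')+4=5+4=9
L[7]='f': occ=5, LF[7]=C('f')+5=5+5=10
L[8]='g': occ=0, LF[8]=C('g')+0=13+0=13
L[9]='f': occ=6, LF[9]=C('f')+6=5+6=11
L[10]='$': occ=0, LF[10]=C('$')+0=0+0=0
L[11]='e': occ=2, LF[11]=C('e')+2=1+2=3
L[12]='g': occ=1, LF[12]=C('g')+1=13+1=14
L[13]='f': occ=7, LF[13]=C('f')+7=5+7=12
L[14]='g': occ=2, LF[14]=C('g')+2=13+2=15
L[15]='e': occ=3, LF[15]=C('e')+3=1+3=4

Answer: 5 6 1 7 2 8 9 10 13 11 0 3 14 12 15 4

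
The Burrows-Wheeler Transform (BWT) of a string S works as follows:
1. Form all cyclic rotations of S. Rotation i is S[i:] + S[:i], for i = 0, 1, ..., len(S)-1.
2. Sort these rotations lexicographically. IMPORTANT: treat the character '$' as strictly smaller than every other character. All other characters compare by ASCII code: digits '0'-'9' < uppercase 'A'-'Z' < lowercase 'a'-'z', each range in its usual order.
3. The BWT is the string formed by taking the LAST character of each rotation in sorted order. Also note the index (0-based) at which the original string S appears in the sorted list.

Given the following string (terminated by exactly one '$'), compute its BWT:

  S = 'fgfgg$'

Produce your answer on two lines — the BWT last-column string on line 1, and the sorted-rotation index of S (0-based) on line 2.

All 6 rotations (rotation i = S[i:]+S[:i]):
  rot[0] = fgfgg$
  rot[1] = gfgg$f
  rot[2] = fgg$fg
  rot[3] = gg$fgf
  rot[4] = g$fgfg
  rot[5] = $fgfgg
Sorted (with $ < everything):
  sorted[0] = $fgfgg  (last char: 'g')
  sorted[1] = fgfgg$  (last char: '$')
  sorted[2] = fgg$fg  (last char: 'g')
  sorted[3] = g$fgfg  (last char: 'g')
  sorted[4] = gfgg$f  (last char: 'f')
  sorted[5] = gg$fgf  (last char: 'f')
Last column: g$ggff
Original string S is at sorted index 1

Answer: g$ggff
1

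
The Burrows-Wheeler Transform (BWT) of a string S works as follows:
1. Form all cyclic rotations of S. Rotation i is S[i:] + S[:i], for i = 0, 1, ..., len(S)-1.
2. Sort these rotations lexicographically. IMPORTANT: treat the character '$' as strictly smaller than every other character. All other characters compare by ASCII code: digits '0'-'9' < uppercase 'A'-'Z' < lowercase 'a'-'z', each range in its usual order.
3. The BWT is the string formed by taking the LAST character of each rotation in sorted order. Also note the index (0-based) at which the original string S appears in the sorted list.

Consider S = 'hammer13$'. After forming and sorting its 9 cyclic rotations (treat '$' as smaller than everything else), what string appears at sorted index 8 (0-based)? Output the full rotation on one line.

All 9 rotations (rotation i = S[i:]+S[:i]):
  rot[0] = hammer13$
  rot[1] = ammer13$h
  rot[2] = mmer13$ha
  rot[3] = mer13$ham
  rot[4] = er13$hamm
  rot[5] = r13$hamme
  rot[6] = 13$hammer
  rot[7] = 3$hammer1
  rot[8] = $hammer13
Sorted (with $ < everything):
  sorted[0] = $hammer13
  sorted[1] = 13$hammer
  sorted[2] = 3$hammer1
  sorted[3] = ammer13$h
  sorted[4] = er13$hamm
  sorted[5] = hammer13$
  sorted[6] = mer13$ham
  sorted[7] = mmer13$ha
  sorted[8] = r13$hamme
sorted[8] = r13$hamme

Answer: r13$hamme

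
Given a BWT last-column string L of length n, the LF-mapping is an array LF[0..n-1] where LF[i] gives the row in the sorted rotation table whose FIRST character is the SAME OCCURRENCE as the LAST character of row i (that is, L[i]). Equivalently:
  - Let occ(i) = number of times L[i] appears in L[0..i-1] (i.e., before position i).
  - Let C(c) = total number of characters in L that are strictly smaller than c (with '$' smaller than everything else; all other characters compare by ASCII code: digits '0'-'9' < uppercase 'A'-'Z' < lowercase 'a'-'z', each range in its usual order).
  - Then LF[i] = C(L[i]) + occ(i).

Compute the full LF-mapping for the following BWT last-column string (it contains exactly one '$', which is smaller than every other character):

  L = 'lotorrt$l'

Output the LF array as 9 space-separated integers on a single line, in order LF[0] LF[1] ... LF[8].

Char counts: '$':1, 'l':2, 'o':2, 'r':2, 't':2
C (first-col start): C('$')=0, C('l')=1, C('o')=3, C('r')=5, C('t')=7
L[0]='l': occ=0, LF[0]=C('l')+0=1+0=1
L[1]='o': occ=0, LF[1]=C('o')+0=3+0=3
L[2]='t': occ=0, LF[2]=C('t')+0=7+0=7
L[3]='o': occ=1, LF[3]=C('o')+1=3+1=4
L[4]='r': occ=0, LF[4]=C('r')+0=5+0=5
L[5]='r': occ=1, LF[5]=C('r')+1=5+1=6
L[6]='t': occ=1, LF[6]=C('t')+1=7+1=8
L[7]='$': occ=0, LF[7]=C('$')+0=0+0=0
L[8]='l': occ=1, LF[8]=C('l')+1=1+1=2

Answer: 1 3 7 4 5 6 8 0 2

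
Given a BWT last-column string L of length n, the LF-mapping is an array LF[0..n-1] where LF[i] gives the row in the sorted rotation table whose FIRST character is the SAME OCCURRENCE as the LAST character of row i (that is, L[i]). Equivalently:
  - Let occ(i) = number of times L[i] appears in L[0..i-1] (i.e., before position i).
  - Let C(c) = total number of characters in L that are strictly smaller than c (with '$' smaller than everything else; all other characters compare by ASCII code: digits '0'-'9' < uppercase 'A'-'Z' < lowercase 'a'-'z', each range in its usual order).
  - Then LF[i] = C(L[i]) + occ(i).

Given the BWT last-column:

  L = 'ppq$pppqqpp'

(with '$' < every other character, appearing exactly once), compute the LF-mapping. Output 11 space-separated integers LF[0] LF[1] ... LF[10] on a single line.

Char counts: '$':1, 'p':7, 'q':3
C (first-col start): C('$')=0, C('p')=1, C('q')=8
L[0]='p': occ=0, LF[0]=C('p')+0=1+0=1
L[1]='p': occ=1, LF[1]=C('p')+1=1+1=2
L[2]='q': occ=0, LF[2]=C('q')+0=8+0=8
L[3]='$': occ=0, LF[3]=C('$')+0=0+0=0
L[4]='p': occ=2, LF[4]=C('p')+2=1+2=3
L[5]='p': occ=3, LF[5]=C('p')+3=1+3=4
L[6]='p': occ=4, LF[6]=C('p')+4=1+4=5
L[7]='q': occ=1, LF[7]=C('q')+1=8+1=9
L[8]='q': occ=2, LF[8]=C('q')+2=8+2=10
L[9]='p': occ=5, LF[9]=C('p')+5=1+5=6
L[10]='p': occ=6, LF[10]=C('p')+6=1+6=7

Answer: 1 2 8 0 3 4 5 9 10 6 7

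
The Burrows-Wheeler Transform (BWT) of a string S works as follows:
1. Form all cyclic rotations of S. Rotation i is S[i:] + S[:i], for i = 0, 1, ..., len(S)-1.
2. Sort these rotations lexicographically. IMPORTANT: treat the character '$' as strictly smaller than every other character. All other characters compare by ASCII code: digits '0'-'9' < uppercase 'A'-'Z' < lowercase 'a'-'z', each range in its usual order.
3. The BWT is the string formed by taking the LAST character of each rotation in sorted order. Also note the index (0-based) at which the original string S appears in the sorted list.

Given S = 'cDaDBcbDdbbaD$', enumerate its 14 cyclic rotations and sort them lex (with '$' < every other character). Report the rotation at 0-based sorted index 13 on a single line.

Answer: dbbaD$cDaDBcbD

Derivation:
All 14 rotations (rotation i = S[i:]+S[:i]):
  rot[0] = cDaDBcbDdbbaD$
  rot[1] = DaDBcbDdbbaD$c
  rot[2] = aDBcbDdbbaD$cD
  rot[3] = DBcbDdbbaD$cDa
  rot[4] = BcbDdbbaD$cDaD
  rot[5] = cbDdbbaD$cDaDB
  rot[6] = bDdbbaD$cDaDBc
  rot[7] = DdbbaD$cDaDBcb
  rot[8] = dbbaD$cDaDBcbD
  rot[9] = bbaD$cDaDBcbDd
  rot[10] = baD$cDaDBcbDdb
  rot[11] = aD$cDaDBcbDdbb
  rot[12] = D$cDaDBcbDdbba
  rot[13] = $cDaDBcbDdbbaD
Sorted (with $ < everything):
  sorted[0] = $cDaDBcbDdbbaD
  sorted[1] = BcbDdbbaD$cDaD
  sorted[2] = D$cDaDBcbDdbba
  sorted[3] = DBcbDdbbaD$cDa
  sorted[4] = DaDBcbDdbbaD$c
  sorted[5] = DdbbaD$cDaDBcb
  sorted[6] = aD$cDaDBcbDdbb
  sorted[7] = aDBcbDdbbaD$cD
  sorted[8] = bDdbbaD$cDaDBc
  sorted[9] = baD$cDaDBcbDdb
  sorted[10] = bbaD$cDaDBcbDd
  sorted[11] = cDaDBcbDdbbaD$
  sorted[12] = cbDdbbaD$cDaDB
  sorted[13] = dbbaD$cDaDBcbD
sorted[13] = dbbaD$cDaDBcbD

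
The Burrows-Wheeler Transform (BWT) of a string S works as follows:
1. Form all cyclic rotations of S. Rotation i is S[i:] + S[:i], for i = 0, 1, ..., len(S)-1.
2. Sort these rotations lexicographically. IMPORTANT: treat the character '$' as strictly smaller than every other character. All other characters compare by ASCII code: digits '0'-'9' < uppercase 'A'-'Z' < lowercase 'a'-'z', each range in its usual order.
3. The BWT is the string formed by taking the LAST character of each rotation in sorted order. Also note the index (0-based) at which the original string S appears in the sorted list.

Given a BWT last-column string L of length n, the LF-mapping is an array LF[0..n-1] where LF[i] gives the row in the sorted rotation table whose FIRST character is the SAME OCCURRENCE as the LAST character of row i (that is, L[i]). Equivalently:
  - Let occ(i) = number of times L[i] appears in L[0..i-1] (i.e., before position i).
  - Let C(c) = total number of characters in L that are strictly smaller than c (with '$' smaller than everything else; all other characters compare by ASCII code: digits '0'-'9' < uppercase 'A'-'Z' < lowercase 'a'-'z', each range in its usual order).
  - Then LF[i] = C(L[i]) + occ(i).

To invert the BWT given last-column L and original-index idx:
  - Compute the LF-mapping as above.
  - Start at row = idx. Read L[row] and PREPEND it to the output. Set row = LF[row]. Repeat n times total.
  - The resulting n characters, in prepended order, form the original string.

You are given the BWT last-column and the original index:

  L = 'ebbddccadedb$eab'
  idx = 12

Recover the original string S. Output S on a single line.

LF mapping: 13 3 4 9 10 7 8 1 11 14 12 5 0 15 2 6
Walk LF starting at row 12, prepending L[row]:
  step 1: row=12, L[12]='$', prepend. Next row=LF[12]=0
  step 2: row=0, L[0]='e', prepend. Next row=LF[0]=13
  step 3: row=13, L[13]='e', prepend. Next row=LF[13]=15
  step 4: row=15, L[15]='b', prepend. Next row=LF[15]=6
  step 5: row=6, L[6]='c', prepend. Next row=LF[6]=8
  step 6: row=8, L[8]='d', prepend. Next row=LF[8]=11
  step 7: row=11, L[11]='b', prepend. Next row=LF[11]=5
  step 8: row=5, L[5]='c', prepend. Next row=LF[5]=7
  step 9: row=7, L[7]='a', prepend. Next row=LF[7]=1
  step 10: row=1, L[1]='b', prepend. Next row=LF[1]=3
  step 11: row=3, L[3]='d', prepend. Next row=LF[3]=9
  step 12: row=9, L[9]='e', prepend. Next row=LF[9]=14
  step 13: row=14, L[14]='a', prepend. Next row=LF[14]=2
  step 14: row=2, L[2]='b', prepend. Next row=LF[2]=4
  step 15: row=4, L[4]='d', prepend. Next row=LF[4]=10
  step 16: row=10, L[10]='d', prepend. Next row=LF[10]=12
Reversed output: ddbaedbacbdcbee$

Answer: ddbaedbacbdcbee$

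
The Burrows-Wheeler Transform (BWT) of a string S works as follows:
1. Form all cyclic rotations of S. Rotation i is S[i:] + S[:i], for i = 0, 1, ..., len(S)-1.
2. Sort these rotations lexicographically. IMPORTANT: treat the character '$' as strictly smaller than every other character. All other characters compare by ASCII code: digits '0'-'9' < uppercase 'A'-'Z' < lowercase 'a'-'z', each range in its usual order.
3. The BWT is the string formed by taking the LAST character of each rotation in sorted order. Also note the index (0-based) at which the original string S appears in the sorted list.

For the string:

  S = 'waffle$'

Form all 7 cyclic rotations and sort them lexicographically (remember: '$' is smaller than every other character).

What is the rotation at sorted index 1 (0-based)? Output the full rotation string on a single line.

Answer: affle$w

Derivation:
All 7 rotations (rotation i = S[i:]+S[:i]):
  rot[0] = waffle$
  rot[1] = affle$w
  rot[2] = ffle$wa
  rot[3] = fle$waf
  rot[4] = le$waff
  rot[5] = e$waffl
  rot[6] = $waffle
Sorted (with $ < everything):
  sorted[0] = $waffle
  sorted[1] = affle$w
  sorted[2] = e$waffl
  sorted[3] = ffle$wa
  sorted[4] = fle$waf
  sorted[5] = le$waff
  sorted[6] = waffle$
sorted[1] = affle$w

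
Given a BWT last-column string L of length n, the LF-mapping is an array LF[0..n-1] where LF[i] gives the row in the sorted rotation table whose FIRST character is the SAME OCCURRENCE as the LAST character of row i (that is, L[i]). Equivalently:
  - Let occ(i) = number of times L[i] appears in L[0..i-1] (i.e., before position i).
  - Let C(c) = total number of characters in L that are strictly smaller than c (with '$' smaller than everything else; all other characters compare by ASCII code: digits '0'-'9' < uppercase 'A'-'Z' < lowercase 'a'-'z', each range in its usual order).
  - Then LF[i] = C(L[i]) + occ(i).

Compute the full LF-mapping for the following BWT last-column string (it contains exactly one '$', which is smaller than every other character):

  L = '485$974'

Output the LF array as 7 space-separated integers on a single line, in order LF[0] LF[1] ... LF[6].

Answer: 1 5 3 0 6 4 2

Derivation:
Char counts: '$':1, '4':2, '5':1, '7':1, '8':1, '9':1
C (first-col start): C('$')=0, C('4')=1, C('5')=3, C('7')=4, C('8')=5, C('9')=6
L[0]='4': occ=0, LF[0]=C('4')+0=1+0=1
L[1]='8': occ=0, LF[1]=C('8')+0=5+0=5
L[2]='5': occ=0, LF[2]=C('5')+0=3+0=3
L[3]='$': occ=0, LF[3]=C('$')+0=0+0=0
L[4]='9': occ=0, LF[4]=C('9')+0=6+0=6
L[5]='7': occ=0, LF[5]=C('7')+0=4+0=4
L[6]='4': occ=1, LF[6]=C('4')+1=1+1=2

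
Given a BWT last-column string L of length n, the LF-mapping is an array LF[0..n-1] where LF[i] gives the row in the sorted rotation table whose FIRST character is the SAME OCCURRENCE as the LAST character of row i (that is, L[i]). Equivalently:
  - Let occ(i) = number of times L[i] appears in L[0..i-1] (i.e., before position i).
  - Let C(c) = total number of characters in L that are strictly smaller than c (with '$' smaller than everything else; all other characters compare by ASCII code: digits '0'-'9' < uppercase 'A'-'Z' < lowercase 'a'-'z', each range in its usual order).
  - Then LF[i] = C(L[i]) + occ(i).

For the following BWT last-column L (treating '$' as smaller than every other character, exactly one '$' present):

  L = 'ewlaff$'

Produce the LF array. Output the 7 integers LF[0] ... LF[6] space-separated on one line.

Answer: 2 6 5 1 3 4 0

Derivation:
Char counts: '$':1, 'a':1, 'e':1, 'f':2, 'l':1, 'w':1
C (first-col start): C('$')=0, C('a')=1, C('e')=2, C('f')=3, C('l')=5, C('w')=6
L[0]='e': occ=0, LF[0]=C('e')+0=2+0=2
L[1]='w': occ=0, LF[1]=C('w')+0=6+0=6
L[2]='l': occ=0, LF[2]=C('l')+0=5+0=5
L[3]='a': occ=0, LF[3]=C('a')+0=1+0=1
L[4]='f': occ=0, LF[4]=C('f')+0=3+0=3
L[5]='f': occ=1, LF[5]=C('f')+1=3+1=4
L[6]='$': occ=0, LF[6]=C('$')+0=0+0=0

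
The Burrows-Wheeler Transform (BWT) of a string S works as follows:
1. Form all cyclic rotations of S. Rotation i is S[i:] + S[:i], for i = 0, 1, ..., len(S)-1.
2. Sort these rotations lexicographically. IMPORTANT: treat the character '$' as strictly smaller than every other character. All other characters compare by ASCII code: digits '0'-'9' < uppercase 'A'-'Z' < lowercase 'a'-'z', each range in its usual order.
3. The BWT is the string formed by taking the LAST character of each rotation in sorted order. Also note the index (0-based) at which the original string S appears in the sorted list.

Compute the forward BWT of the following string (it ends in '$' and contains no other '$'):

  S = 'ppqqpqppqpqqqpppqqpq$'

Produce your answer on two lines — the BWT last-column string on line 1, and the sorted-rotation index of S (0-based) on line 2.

Answer: qqqp$qqpppqpqpqqpqppp
4

Derivation:
All 21 rotations (rotation i = S[i:]+S[:i]):
  rot[0] = ppqqpqppqpqqqpppqqpq$
  rot[1] = pqqpqppqpqqqpppqqpq$p
  rot[2] = qqpqppqpqqqpppqqpq$pp
  rot[3] = qpqppqpqqqpppqqpq$ppq
  rot[4] = pqppqpqqqpppqqpq$ppqq
  rot[5] = qppqpqqqpppqqpq$ppqqp
  rot[6] = ppqpqqqpppqqpq$ppqqpq
  rot[7] = pqpqqqpppqqpq$ppqqpqp
  rot[8] = qpqqqpppqqpq$ppqqpqpp
  rot[9] = pqqqpppqqpq$ppqqpqppq
  rot[10] = qqqpppqqpq$ppqqpqppqp
  rot[11] = qqpppqqpq$ppqqpqppqpq
  rot[12] = qpppqqpq$ppqqpqppqpqq
  rot[13] = pppqqpq$ppqqpqppqpqqq
  rot[14] = ppqqpq$ppqqpqppqpqqqp
  rot[15] = pqqpq$ppqqpqppqpqqqpp
  rot[16] = qqpq$ppqqpqppqpqqqppp
  rot[17] = qpq$ppqqpqppqpqqqpppq
  rot[18] = pq$ppqqpqppqpqqqpppqq
  rot[19] = q$ppqqpqppqpqqqpppqqp
  rot[20] = $ppqqpqppqpqqqpppqqpq
Sorted (with $ < everything):
  sorted[0] = $ppqqpqppqpqqqpppqqpq  (last char: 'q')
  sorted[1] = pppqqpq$ppqqpqppqpqqq  (last char: 'q')
  sorted[2] = ppqpqqqpppqqpq$ppqqpq  (last char: 'q')
  sorted[3] = ppqqpq$ppqqpqppqpqqqp  (last char: 'p')
  sorted[4] = ppqqpqppqpqqqpppqqpq$  (last char: '$')
  sorted[5] = pq$ppqqpqppqpqqqpppqq  (last char: 'q')
  sorted[6] = pqppqpqqqpppqqpq$ppqq  (last char: 'q')
  sorted[7] = pqpqqqpppqqpq$ppqqpqp  (last char: 'p')
  sorted[8] = pqqpq$ppqqpqppqpqqqpp  (last char: 'p')
  sorted[9] = pqqpqppqpqqqpppqqpq$p  (last char: 'p')
  sorted[10] = pqqqpppqqpq$ppqqpqppq  (last char: 'q')
  sorted[11] = q$ppqqpqppqpqqqpppqqp  (last char: 'p')
  sorted[12] = qpppqqpq$ppqqpqppqpqq  (last char: 'q')
  sorted[13] = qppqpqqqpppqqpq$ppqqp  (last char: 'p')
  sorted[14] = qpq$ppqqpqppqpqqqpppq  (last char: 'q')
  sorted[15] = qpqppqpqqqpppqqpq$ppq  (last char: 'q')
  sorted[16] = qpqqqpppqqpq$ppqqpqpp  (last char: 'p')
  sorted[17] = qqpppqqpq$ppqqpqppqpq  (last char: 'q')
  sorted[18] = qqpq$ppqqpqppqpqqqppp  (last char: 'p')
  sorted[19] = qqpqppqpqqqpppqqpq$pp  (last char: 'p')
  sorted[20] = qqqpppqqpq$ppqqpqppqp  (last char: 'p')
Last column: qqqp$qqpppqpqpqqpqppp
Original string S is at sorted index 4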